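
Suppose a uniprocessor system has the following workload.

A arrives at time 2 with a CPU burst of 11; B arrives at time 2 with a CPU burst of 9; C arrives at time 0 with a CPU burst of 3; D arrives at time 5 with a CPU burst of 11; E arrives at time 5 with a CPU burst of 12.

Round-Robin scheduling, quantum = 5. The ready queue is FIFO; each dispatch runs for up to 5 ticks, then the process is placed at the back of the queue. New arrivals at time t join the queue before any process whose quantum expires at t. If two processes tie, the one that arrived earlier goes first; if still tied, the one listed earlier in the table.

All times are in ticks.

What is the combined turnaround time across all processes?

Gantt: | C 0-3 | A 3-8 | B 8-13 | D 13-18 | E 18-23 | A 23-28 | B 28-32 | D 32-37 | E 37-42 | A 42-43 | D 43-44 | E 44-46 |
Completion: A=43  B=32  C=3  D=44  E=46
Turnaround (C−A): A=41  B=30  C=3  D=39  E=41
Turnaround = completion − arrival: A=41, B=30, C=3, D=39, E=41
Total turnaround = 41 + 30 + 3 + 39 + 41 = 154

154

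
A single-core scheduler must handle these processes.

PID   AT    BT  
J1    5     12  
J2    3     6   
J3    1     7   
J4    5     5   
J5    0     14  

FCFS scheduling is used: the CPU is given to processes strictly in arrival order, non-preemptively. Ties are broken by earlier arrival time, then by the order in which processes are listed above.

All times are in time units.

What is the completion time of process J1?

Timeline: | J5 0-14 | J3 14-21 | J2 21-27 | J1 27-39 | J4 39-44 |
Completion: J1=39  J2=27  J3=21  J4=44  J5=14
Turnaround (C−A): J1=34  J2=24  J3=20  J4=39  J5=14

39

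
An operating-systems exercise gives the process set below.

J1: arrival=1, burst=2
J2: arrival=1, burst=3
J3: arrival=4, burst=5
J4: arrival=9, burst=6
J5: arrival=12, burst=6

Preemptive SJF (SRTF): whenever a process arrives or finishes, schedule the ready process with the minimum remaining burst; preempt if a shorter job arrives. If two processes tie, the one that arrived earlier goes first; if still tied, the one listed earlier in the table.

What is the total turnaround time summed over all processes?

33

Gantt: | idle 0-1 | J1 1-3 | J2 3-6 | J3 6-11 | J4 11-17 | J5 17-23 |
Completion: J1=3  J2=6  J3=11  J4=17  J5=23
Turnaround = completion − arrival: J1=2, J2=5, J3=7, J4=8, J5=11
Total turnaround = 2 + 5 + 7 + 8 + 11 = 33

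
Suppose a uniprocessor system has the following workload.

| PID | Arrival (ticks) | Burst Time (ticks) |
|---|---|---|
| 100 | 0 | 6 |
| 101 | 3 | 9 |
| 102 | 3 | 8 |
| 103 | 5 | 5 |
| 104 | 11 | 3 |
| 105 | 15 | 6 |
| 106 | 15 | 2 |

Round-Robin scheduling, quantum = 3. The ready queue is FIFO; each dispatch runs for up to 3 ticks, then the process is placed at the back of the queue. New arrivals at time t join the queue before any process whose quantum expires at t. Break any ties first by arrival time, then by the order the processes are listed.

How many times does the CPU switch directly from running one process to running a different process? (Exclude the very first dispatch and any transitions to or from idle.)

Timeline: | 100 0-3 | 101 3-6 | 102 6-9 | 100 9-12 | 103 12-15 | 101 15-18 | 102 18-21 | 104 21-24 | 105 24-27 | 106 27-29 | 103 29-31 | 101 31-34 | 102 34-36 | 105 36-39 |
Completion: 100=12  101=34  102=36  103=31  104=24  105=39  106=29
Turnaround (C−A): 100=12  101=31  102=33  103=26  104=13  105=24  106=14

13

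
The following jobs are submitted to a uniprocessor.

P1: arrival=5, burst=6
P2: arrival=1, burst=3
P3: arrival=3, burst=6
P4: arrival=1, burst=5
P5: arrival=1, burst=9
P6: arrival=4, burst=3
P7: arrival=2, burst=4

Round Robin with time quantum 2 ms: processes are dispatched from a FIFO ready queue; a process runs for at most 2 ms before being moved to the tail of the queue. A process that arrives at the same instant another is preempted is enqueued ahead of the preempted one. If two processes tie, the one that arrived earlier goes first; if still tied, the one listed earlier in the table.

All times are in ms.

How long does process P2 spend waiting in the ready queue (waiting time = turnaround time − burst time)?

Timeline: | idle 0-1 | P2 1-3 | P4 3-5 | P5 5-7 | P7 7-9 | P3 9-11 | P2 11-12 | P6 12-14 | P1 14-16 | P4 16-18 | P5 18-20 | P7 20-22 | P3 22-24 | P6 24-25 | P1 25-27 | P4 27-28 | P5 28-30 | P3 30-32 | P1 32-34 | P5 34-37 |
Completion: P1=34  P2=12  P3=32  P4=28  P5=37  P6=25  P7=22
Turnaround (C−A): P1=29  P2=11  P3=29  P4=27  P5=36  P6=21  P7=20
Waiting(P2) = turnaround − burst = 11 − 3 = 8

8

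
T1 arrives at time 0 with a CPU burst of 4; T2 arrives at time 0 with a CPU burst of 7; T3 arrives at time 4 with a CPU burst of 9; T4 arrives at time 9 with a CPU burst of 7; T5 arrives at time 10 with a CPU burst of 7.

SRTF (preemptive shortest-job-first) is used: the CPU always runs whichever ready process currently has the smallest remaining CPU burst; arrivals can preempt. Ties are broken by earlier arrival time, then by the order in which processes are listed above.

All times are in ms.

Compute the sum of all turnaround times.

69

Timeline: | T1 0-4 | T2 4-11 | T4 11-18 | T5 18-25 | T3 25-34 |
Completion: T1=4  T2=11  T3=34  T4=18  T5=25
Turnaround = completion − arrival: T1=4, T2=11, T3=30, T4=9, T5=15
Total turnaround = 4 + 11 + 30 + 9 + 15 = 69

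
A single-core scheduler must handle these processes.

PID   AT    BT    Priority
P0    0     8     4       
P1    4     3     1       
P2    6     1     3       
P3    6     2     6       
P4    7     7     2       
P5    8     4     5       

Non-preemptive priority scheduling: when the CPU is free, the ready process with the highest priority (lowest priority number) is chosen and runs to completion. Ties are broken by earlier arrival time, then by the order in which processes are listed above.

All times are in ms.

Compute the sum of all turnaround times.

Timeline: | P0 0-8 | P1 8-11 | P4 11-18 | P2 18-19 | P5 19-23 | P3 23-25 |
Completion: P0=8  P1=11  P2=19  P3=25  P4=18  P5=23
Turnaround (C−A): P0=8  P1=7  P2=13  P3=19  P4=11  P5=15
Turnaround = completion − arrival: P0=8, P1=7, P2=13, P3=19, P4=11, P5=15
Total turnaround = 8 + 7 + 13 + 19 + 11 + 15 = 73

73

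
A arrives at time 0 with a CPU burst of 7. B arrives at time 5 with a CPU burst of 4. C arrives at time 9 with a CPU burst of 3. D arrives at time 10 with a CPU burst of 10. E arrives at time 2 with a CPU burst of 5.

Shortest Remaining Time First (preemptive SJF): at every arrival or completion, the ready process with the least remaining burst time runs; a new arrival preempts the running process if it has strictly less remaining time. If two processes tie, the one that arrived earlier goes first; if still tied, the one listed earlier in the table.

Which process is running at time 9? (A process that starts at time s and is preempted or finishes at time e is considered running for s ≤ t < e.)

Schedule: | A 0-7 | B 7-11 | C 11-14 | E 14-19 | D 19-29 |
Completion: A=7  B=11  C=14  D=29  E=19
Turnaround (C−A): A=7  B=6  C=5  D=19  E=17

B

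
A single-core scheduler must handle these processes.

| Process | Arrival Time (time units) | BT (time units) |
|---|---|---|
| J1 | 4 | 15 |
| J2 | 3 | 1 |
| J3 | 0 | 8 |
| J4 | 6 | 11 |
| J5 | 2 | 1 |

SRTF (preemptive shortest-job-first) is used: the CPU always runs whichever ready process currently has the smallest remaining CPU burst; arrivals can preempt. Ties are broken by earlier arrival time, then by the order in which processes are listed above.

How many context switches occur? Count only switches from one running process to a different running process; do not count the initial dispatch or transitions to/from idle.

5

Schedule: | J3 0-2 | J5 2-3 | J2 3-4 | J3 4-10 | J4 10-21 | J1 21-36 |
Completion: J1=36  J2=4  J3=10  J4=21  J5=3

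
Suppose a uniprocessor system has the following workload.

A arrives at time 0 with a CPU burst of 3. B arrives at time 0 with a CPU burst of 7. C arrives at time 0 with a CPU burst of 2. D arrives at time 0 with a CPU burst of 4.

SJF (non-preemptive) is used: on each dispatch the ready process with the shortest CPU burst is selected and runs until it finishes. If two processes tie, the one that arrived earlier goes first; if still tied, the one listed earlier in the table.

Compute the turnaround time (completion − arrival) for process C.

Gantt: | C 0-2 | A 2-5 | D 5-9 | B 9-16 |
Completion: A=5  B=16  C=2  D=9
Turnaround (C−A): A=5  B=16  C=2  D=9
Turnaround(C) = completion − arrival = 2 − 0 = 2

2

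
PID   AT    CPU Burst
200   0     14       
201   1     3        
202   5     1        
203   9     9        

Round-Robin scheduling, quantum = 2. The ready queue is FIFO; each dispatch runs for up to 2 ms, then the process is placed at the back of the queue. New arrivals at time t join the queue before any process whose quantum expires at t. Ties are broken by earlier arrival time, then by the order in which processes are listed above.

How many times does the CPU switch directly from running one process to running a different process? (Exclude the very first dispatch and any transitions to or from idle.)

Gantt: | 200 0-2 | 201 2-4 | 200 4-6 | 201 6-7 | 202 7-8 | 200 8-10 | 203 10-12 | 200 12-14 | 203 14-16 | 200 16-18 | 203 18-20 | 200 20-22 | 203 22-24 | 200 24-26 | 203 26-27 |
Completion: 200=26  201=7  202=8  203=27
Turnaround (C−A): 200=26  201=6  202=3  203=18

14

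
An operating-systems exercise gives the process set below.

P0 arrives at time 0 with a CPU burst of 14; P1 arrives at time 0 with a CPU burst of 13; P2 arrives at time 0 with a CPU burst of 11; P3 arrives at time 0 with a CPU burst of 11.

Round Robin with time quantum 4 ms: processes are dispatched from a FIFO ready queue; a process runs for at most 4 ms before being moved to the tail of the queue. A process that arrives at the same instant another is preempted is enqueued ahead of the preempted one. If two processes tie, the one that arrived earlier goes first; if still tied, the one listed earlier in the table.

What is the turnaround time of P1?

49

Schedule: | P0 0-4 | P1 4-8 | P2 8-12 | P3 12-16 | P0 16-20 | P1 20-24 | P2 24-28 | P3 28-32 | P0 32-36 | P1 36-40 | P2 40-43 | P3 43-46 | P0 46-48 | P1 48-49 |
Completion: P0=48  P1=49  P2=43  P3=46
Turnaround(P1) = completion − arrival = 49 − 0 = 49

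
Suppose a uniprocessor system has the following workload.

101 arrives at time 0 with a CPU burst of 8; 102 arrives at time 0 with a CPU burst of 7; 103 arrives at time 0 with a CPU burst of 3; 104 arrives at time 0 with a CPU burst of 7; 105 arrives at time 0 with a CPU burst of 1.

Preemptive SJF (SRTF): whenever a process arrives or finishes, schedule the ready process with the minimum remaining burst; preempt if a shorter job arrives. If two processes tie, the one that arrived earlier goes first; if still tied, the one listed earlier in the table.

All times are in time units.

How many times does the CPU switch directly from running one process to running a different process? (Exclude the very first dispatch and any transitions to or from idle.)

4

Schedule: | 105 0-1 | 103 1-4 | 102 4-11 | 104 11-18 | 101 18-26 |
Completion: 101=26  102=11  103=4  104=18  105=1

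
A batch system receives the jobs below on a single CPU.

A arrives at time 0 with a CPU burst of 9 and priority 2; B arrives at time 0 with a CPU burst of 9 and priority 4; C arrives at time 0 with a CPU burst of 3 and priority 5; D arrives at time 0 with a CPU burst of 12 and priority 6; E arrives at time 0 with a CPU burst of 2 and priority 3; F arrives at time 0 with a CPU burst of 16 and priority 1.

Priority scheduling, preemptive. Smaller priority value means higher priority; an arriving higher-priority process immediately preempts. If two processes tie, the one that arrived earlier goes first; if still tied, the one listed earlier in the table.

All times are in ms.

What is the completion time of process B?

36

Schedule: | F 0-16 | A 16-25 | E 25-27 | B 27-36 | C 36-39 | D 39-51 |
Completion: A=25  B=36  C=39  D=51  E=27  F=16
Turnaround (C−A): A=25  B=36  C=39  D=51  E=27  F=16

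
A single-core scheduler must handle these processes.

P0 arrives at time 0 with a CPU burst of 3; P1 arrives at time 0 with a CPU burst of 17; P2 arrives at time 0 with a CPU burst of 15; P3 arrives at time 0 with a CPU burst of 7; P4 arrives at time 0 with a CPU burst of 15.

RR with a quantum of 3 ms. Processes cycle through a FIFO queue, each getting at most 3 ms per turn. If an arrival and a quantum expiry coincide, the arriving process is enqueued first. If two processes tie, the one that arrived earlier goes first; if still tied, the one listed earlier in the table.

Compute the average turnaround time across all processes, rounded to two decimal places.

Schedule: | P0 0-3 | P1 3-6 | P2 6-9 | P3 9-12 | P4 12-15 | P1 15-18 | P2 18-21 | P3 21-24 | P4 24-27 | P1 27-30 | P2 30-33 | P3 33-34 | P4 34-37 | P1 37-40 | P2 40-43 | P4 43-46 | P1 46-49 | P2 49-52 | P4 52-55 | P1 55-57 |
Completion: P0=3  P1=57  P2=52  P3=34  P4=55
Turnaround (C−A): P0=3  P1=57  P2=52  P3=34  P4=55
Turnaround times: P0=3, P1=57, P2=52, P3=34, P4=55
Average turnaround = (3+57+52+34+55) / 5 = 201/5 = 40.20

40.20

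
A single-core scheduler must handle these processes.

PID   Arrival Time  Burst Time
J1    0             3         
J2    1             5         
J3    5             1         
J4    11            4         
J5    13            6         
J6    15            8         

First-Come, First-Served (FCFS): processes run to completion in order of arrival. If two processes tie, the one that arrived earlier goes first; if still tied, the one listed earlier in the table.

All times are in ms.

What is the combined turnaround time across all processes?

Timeline: | J1 0-3 | J2 3-8 | J3 8-9 | idle 9-11 | J4 11-15 | J5 15-21 | J6 21-29 |
Completion: J1=3  J2=8  J3=9  J4=15  J5=21  J6=29
Turnaround (C−A): J1=3  J2=7  J3=4  J4=4  J5=8  J6=14
Turnaround = completion − arrival: J1=3, J2=7, J3=4, J4=4, J5=8, J6=14
Total turnaround = 3 + 7 + 4 + 4 + 8 + 14 = 40

40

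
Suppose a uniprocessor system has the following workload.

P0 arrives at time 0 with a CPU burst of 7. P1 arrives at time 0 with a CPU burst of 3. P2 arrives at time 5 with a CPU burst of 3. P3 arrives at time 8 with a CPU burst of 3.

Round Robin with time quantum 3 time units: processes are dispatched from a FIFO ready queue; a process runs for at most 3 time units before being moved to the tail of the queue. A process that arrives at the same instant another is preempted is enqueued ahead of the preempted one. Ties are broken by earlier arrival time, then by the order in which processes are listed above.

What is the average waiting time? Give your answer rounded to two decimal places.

Schedule: | P0 0-3 | P1 3-6 | P0 6-9 | P2 9-12 | P3 12-15 | P0 15-16 |
Completion: P0=16  P1=6  P2=12  P3=15
Waiting times: P0=9, P1=3, P2=4, P3=4
Average waiting = (9+3+4+4) / 4 = 20/4 = 5.00

5.00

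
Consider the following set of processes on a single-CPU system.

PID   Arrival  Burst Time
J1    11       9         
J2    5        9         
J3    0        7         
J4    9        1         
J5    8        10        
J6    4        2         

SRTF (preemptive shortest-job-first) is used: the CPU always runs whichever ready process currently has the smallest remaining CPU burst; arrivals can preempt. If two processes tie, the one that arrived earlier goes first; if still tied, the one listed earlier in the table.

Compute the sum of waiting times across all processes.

35

Gantt: | J3 0-4 | J6 4-6 | J3 6-9 | J4 9-10 | J2 10-19 | J1 19-28 | J5 28-38 |
Completion: J1=28  J2=19  J3=9  J4=10  J5=38  J6=6
Waiting = turnaround − burst: J1=8, J2=5, J3=2, J4=0, J5=20, J6=0
Total waiting = 8 + 5 + 2 + 0 + 20 + 0 = 35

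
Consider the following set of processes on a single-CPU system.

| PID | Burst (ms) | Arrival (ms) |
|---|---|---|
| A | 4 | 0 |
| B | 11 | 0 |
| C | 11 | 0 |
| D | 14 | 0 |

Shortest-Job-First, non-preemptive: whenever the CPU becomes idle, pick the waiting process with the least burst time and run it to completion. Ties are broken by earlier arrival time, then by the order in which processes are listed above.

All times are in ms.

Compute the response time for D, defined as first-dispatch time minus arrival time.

26

Gantt: | A 0-4 | B 4-15 | C 15-26 | D 26-40 |
Completion: A=4  B=15  C=26  D=40
Turnaround (C−A): A=4  B=15  C=26  D=40
Response(D) = first start − arrival = 26 − 0 = 26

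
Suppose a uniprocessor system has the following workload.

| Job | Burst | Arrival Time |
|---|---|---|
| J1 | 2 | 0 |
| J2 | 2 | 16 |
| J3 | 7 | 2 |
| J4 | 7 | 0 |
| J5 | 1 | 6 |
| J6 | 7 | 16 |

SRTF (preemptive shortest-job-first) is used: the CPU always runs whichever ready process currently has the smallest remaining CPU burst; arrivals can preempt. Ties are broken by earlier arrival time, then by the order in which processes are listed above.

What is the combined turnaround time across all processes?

Gantt: | J1 0-2 | J4 2-6 | J5 6-7 | J4 7-10 | J3 10-17 | J2 17-19 | J6 19-26 |
Completion: J1=2  J2=19  J3=17  J4=10  J5=7  J6=26
Turnaround = completion − arrival: J1=2, J2=3, J3=15, J4=10, J5=1, J6=10
Total turnaround = 2 + 3 + 15 + 10 + 1 + 10 = 41

41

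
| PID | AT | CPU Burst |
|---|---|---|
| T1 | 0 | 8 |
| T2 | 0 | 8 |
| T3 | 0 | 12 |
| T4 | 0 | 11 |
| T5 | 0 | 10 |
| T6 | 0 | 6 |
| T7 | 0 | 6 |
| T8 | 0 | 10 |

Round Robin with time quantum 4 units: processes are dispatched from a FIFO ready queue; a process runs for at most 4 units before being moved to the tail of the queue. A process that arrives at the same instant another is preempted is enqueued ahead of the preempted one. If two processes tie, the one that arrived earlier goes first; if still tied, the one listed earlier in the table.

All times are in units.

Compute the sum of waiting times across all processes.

Gantt: | T1 0-4 | T2 4-8 | T3 8-12 | T4 12-16 | T5 16-20 | T6 20-24 | T7 24-28 | T8 28-32 | T1 32-36 | T2 36-40 | T3 40-44 | T4 44-48 | T5 48-52 | T6 52-54 | T7 54-56 | T8 56-60 | T3 60-64 | T4 64-67 | T5 67-69 | T8 69-71 |
Completion: T1=36  T2=40  T3=64  T4=67  T5=69  T6=54  T7=56  T8=71
Waiting = turnaround − burst: T1=28, T2=32, T3=52, T4=56, T5=59, T6=48, T7=50, T8=61
Total waiting = 28 + 32 + 52 + 56 + 59 + 48 + 50 + 61 = 386

386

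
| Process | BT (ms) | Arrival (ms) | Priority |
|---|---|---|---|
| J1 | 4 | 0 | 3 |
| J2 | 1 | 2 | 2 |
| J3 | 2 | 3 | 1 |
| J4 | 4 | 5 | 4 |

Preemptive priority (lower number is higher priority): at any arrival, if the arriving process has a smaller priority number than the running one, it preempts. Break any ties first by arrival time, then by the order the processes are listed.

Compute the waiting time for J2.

0

Timeline: | J1 0-2 | J2 2-3 | J3 3-5 | J1 5-7 | J4 7-11 |
Completion: J1=7  J2=3  J3=5  J4=11
Turnaround (C−A): J1=7  J2=1  J3=2  J4=6
Waiting(J2) = turnaround − burst = 1 − 1 = 0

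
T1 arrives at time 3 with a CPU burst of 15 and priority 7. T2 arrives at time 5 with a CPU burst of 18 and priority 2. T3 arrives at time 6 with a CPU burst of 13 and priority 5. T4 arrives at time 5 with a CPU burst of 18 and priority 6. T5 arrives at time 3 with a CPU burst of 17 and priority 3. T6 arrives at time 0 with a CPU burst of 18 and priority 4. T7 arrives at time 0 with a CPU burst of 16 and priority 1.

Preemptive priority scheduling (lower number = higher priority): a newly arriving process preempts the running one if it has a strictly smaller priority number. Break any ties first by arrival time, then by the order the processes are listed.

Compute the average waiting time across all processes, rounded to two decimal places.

47.14

Timeline: | T7 0-16 | T2 16-34 | T5 34-51 | T6 51-69 | T3 69-82 | T4 82-100 | T1 100-115 |
Completion: T1=115  T2=34  T3=82  T4=100  T5=51  T6=69  T7=16
Turnaround (C−A): T1=112  T2=29  T3=76  T4=95  T5=48  T6=69  T7=16
Waiting times: T1=97, T2=11, T3=63, T4=77, T5=31, T6=51, T7=0
Average waiting = (97+11+63+77+31+51+0) / 7 = 330/7 = 47.14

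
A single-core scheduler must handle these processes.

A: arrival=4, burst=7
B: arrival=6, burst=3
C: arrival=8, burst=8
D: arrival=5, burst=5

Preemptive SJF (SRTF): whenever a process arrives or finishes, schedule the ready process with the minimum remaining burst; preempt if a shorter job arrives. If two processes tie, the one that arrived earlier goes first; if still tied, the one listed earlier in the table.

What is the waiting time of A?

8

Timeline: | idle 0-4 | A 4-5 | D 5-6 | B 6-9 | D 9-13 | A 13-19 | C 19-27 |
Completion: A=19  B=9  C=27  D=13
Waiting(A) = turnaround − burst = 15 − 7 = 8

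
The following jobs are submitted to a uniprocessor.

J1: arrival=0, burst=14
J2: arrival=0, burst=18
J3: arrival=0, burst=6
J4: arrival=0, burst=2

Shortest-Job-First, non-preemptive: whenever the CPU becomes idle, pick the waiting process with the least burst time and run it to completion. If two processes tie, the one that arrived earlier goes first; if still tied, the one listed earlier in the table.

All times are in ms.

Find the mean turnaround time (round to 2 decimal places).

18.00

Timeline: | J4 0-2 | J3 2-8 | J1 8-22 | J2 22-40 |
Completion: J1=22  J2=40  J3=8  J4=2
Turnaround (C−A): J1=22  J2=40  J3=8  J4=2
Turnaround times: J1=22, J2=40, J3=8, J4=2
Average turnaround = (22+40+8+2) / 4 = 72/4 = 18.00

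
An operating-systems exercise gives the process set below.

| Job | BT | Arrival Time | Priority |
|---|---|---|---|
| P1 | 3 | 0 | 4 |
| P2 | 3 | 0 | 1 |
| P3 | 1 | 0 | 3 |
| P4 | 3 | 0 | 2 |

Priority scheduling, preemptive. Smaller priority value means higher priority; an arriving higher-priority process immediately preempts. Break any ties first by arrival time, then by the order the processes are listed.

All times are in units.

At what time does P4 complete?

6

Gantt: | P2 0-3 | P4 3-6 | P3 6-7 | P1 7-10 |
Completion: P1=10  P2=3  P3=7  P4=6
Turnaround (C−A): P1=10  P2=3  P3=7  P4=6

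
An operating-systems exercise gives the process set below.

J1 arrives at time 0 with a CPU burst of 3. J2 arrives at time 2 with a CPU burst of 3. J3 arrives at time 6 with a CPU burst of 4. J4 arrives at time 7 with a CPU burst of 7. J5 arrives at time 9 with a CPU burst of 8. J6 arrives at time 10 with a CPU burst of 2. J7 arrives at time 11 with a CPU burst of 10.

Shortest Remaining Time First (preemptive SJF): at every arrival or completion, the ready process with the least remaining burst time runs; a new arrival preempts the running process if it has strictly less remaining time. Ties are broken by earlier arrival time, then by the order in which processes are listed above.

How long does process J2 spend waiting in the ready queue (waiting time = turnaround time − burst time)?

1

Gantt: | J1 0-3 | J2 3-6 | J3 6-10 | J6 10-12 | J4 12-19 | J5 19-27 | J7 27-37 |
Completion: J1=3  J2=6  J3=10  J4=19  J5=27  J6=12  J7=37
Turnaround (C−A): J1=3  J2=4  J3=4  J4=12  J5=18  J6=2  J7=26
Waiting(J2) = turnaround − burst = 4 − 3 = 1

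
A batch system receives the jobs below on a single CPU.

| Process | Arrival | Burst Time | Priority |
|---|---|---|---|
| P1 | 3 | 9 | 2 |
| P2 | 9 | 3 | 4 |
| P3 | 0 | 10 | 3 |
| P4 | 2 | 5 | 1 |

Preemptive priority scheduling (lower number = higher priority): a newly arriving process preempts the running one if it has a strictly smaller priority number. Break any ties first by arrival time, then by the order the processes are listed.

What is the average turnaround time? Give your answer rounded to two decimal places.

15.00

Schedule: | P3 0-2 | P4 2-7 | P1 7-16 | P3 16-24 | P2 24-27 |
Completion: P1=16  P2=27  P3=24  P4=7
Turnaround times: P1=13, P2=18, P3=24, P4=5
Average turnaround = (13+18+24+5) / 4 = 60/4 = 15.00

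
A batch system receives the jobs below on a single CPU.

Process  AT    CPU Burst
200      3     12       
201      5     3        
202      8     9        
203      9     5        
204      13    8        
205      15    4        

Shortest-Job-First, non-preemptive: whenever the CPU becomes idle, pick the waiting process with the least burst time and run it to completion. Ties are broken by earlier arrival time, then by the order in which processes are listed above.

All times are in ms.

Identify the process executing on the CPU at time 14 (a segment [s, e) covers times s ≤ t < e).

Timeline: | idle 0-3 | 200 3-15 | 201 15-18 | 205 18-22 | 203 22-27 | 204 27-35 | 202 35-44 |
Completion: 200=15  201=18  202=44  203=27  204=35  205=22
Turnaround (C−A): 200=12  201=13  202=36  203=18  204=22  205=7

200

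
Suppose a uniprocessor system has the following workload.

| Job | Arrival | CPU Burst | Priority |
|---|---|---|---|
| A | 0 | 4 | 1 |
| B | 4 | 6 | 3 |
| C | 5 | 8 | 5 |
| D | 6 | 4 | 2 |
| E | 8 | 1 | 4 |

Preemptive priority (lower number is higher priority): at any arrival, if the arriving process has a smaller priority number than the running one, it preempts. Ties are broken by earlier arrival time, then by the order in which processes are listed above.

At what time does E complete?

Timeline: | A 0-4 | B 4-6 | D 6-10 | B 10-14 | E 14-15 | C 15-23 |
Completion: A=4  B=14  C=23  D=10  E=15
Turnaround (C−A): A=4  B=10  C=18  D=4  E=7

15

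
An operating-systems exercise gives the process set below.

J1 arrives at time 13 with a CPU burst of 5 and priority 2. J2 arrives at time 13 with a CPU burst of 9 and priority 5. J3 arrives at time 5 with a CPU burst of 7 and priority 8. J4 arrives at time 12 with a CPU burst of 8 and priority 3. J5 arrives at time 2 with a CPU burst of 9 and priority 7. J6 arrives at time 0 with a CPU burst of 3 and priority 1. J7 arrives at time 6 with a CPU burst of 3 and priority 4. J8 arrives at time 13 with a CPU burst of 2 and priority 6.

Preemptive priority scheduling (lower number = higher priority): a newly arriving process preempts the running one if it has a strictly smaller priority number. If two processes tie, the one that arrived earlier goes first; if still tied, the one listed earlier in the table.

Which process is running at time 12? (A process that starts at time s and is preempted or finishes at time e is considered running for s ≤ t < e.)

J4

Timeline: | J6 0-3 | J5 3-6 | J7 6-9 | J5 9-12 | J4 12-13 | J1 13-18 | J4 18-25 | J2 25-34 | J8 34-36 | J5 36-39 | J3 39-46 |
Completion: J1=18  J2=34  J3=46  J4=25  J5=39  J6=3  J7=9  J8=36
Turnaround (C−A): J1=5  J2=21  J3=41  J4=13  J5=37  J6=3  J7=3  J8=23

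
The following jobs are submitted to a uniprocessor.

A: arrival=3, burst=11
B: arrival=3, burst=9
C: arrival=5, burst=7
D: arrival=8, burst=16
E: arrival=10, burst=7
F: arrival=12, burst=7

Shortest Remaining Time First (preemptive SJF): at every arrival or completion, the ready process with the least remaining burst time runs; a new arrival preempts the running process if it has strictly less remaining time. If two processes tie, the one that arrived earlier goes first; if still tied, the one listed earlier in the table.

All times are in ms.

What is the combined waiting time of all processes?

Schedule: | idle 0-3 | B 3-12 | C 12-19 | E 19-26 | F 26-33 | A 33-44 | D 44-60 |
Completion: A=44  B=12  C=19  D=60  E=26  F=33
Waiting = turnaround − burst: A=30, B=0, C=7, D=36, E=9, F=14
Total waiting = 30 + 0 + 7 + 36 + 9 + 14 = 96

96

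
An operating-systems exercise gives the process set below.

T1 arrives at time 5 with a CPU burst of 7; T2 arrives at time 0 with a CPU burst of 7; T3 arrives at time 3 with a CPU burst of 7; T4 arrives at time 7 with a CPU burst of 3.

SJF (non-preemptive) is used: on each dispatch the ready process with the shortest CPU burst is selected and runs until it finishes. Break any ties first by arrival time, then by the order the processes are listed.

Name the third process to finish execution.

T3

Gantt: | T2 0-7 | T4 7-10 | T3 10-17 | T1 17-24 |
Completion: T1=24  T2=7  T3=17  T4=10
Turnaround (C−A): T1=19  T2=7  T3=14  T4=3
Finish order: T2 → T4 → T3 → T1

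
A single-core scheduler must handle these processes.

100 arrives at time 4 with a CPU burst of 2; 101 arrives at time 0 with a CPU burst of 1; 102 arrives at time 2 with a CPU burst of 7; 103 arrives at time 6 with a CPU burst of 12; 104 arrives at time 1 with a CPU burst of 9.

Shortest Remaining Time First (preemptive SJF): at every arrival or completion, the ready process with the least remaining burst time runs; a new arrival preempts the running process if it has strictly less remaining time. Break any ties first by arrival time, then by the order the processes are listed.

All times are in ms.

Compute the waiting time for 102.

Schedule: | 101 0-1 | 104 1-2 | 102 2-4 | 100 4-6 | 102 6-11 | 104 11-19 | 103 19-31 |
Completion: 100=6  101=1  102=11  103=31  104=19
Waiting(102) = turnaround − burst = 9 − 7 = 2

2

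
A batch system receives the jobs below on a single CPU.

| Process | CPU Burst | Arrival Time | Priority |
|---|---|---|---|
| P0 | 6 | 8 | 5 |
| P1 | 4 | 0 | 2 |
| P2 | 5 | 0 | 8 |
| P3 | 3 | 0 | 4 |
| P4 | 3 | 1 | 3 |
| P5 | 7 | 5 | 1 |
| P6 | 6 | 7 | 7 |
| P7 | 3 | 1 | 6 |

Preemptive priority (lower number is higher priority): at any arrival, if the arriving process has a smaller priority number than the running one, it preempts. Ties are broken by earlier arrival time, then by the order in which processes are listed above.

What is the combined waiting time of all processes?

Gantt: | P1 0-4 | P4 4-5 | P5 5-12 | P4 12-14 | P3 14-17 | P0 17-23 | P7 23-26 | P6 26-32 | P2 32-37 |
Completion: P0=23  P1=4  P2=37  P3=17  P4=14  P5=12  P6=32  P7=26
Turnaround (C−A): P0=15  P1=4  P2=37  P3=17  P4=13  P5=7  P6=25  P7=25
Waiting = turnaround − burst: P0=9, P1=0, P2=32, P3=14, P4=10, P5=0, P6=19, P7=22
Total waiting = 9 + 0 + 32 + 14 + 10 + 0 + 19 + 22 = 106

106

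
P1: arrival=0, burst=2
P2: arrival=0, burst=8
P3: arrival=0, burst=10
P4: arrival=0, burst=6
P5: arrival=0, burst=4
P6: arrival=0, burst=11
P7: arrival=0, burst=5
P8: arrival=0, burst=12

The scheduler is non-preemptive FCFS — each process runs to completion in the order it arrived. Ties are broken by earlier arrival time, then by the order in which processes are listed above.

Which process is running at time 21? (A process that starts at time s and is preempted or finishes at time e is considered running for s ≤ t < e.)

P4

Timeline: | P1 0-2 | P2 2-10 | P3 10-20 | P4 20-26 | P5 26-30 | P6 30-41 | P7 41-46 | P8 46-58 |
Completion: P1=2  P2=10  P3=20  P4=26  P5=30  P6=41  P7=46  P8=58
Turnaround (C−A): P1=2  P2=10  P3=20  P4=26  P5=30  P6=41  P7=46  P8=58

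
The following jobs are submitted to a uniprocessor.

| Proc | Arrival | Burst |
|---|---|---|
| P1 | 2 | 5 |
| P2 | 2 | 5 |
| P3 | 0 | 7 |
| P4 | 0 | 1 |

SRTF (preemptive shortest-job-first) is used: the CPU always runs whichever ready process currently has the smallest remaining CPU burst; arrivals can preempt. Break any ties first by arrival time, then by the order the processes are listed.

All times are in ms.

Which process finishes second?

Timeline: | P4 0-1 | P3 1-2 | P1 2-7 | P2 7-12 | P3 12-18 |
Completion: P1=7  P2=12  P3=18  P4=1
Finish order: P4 → P1 → P2 → P3

P1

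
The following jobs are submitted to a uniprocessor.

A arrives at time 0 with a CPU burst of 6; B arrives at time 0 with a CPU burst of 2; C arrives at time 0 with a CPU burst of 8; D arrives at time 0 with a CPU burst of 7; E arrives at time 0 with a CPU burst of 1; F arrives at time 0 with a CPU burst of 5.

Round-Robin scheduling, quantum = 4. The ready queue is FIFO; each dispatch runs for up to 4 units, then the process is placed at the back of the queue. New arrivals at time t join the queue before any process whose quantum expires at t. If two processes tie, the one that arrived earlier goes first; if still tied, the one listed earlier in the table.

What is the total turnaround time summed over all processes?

124

Timeline: | A 0-4 | B 4-6 | C 6-10 | D 10-14 | E 14-15 | F 15-19 | A 19-21 | C 21-25 | D 25-28 | F 28-29 |
Completion: A=21  B=6  C=25  D=28  E=15  F=29
Turnaround = completion − arrival: A=21, B=6, C=25, D=28, E=15, F=29
Total turnaround = 21 + 6 + 25 + 28 + 15 + 29 = 124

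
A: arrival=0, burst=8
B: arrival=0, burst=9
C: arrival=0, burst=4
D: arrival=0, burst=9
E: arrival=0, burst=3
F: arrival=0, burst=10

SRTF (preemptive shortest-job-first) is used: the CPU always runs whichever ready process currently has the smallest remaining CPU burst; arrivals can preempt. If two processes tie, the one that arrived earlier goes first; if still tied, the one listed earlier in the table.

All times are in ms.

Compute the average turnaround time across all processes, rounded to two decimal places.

20.83

Schedule: | E 0-3 | C 3-7 | A 7-15 | B 15-24 | D 24-33 | F 33-43 |
Completion: A=15  B=24  C=7  D=33  E=3  F=43
Turnaround times: A=15, B=24, C=7, D=33, E=3, F=43
Average turnaround = (15+24+7+33+3+43) / 6 = 125/6 = 20.83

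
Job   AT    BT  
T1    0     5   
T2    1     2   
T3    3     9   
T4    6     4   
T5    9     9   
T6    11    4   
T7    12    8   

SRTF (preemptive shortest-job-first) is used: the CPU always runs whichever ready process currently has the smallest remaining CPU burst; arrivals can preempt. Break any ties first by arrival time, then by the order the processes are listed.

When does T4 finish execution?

11

Timeline: | T1 0-1 | T2 1-3 | T1 3-7 | T4 7-11 | T6 11-15 | T7 15-23 | T3 23-32 | T5 32-41 |
Completion: T1=7  T2=3  T3=32  T4=11  T5=41  T6=15  T7=23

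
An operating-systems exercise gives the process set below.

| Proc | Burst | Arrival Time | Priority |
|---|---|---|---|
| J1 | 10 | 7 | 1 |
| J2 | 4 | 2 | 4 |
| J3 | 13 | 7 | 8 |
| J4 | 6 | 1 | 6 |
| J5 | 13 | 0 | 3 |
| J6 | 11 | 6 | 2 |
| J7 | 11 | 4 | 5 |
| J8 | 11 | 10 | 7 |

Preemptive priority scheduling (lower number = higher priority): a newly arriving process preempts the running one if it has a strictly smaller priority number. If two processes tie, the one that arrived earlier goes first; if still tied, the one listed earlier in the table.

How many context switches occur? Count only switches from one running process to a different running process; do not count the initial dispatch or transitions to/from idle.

Gantt: | J5 0-6 | J6 6-7 | J1 7-17 | J6 17-27 | J5 27-34 | J2 34-38 | J7 38-49 | J4 49-55 | J8 55-66 | J3 66-79 |
Completion: J1=17  J2=38  J3=79  J4=55  J5=34  J6=27  J7=49  J8=66

9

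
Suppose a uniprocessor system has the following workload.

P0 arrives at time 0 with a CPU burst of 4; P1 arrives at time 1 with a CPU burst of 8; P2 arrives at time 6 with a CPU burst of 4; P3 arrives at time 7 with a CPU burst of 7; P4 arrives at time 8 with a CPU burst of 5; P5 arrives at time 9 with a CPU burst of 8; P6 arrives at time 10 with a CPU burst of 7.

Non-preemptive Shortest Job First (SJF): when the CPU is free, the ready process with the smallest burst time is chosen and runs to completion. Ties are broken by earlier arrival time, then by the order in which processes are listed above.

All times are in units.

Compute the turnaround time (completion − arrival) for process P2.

Gantt: | P0 0-4 | P1 4-12 | P2 12-16 | P4 16-21 | P3 21-28 | P6 28-35 | P5 35-43 |
Completion: P0=4  P1=12  P2=16  P3=28  P4=21  P5=43  P6=35
Turnaround(P2) = completion − arrival = 16 − 6 = 10

10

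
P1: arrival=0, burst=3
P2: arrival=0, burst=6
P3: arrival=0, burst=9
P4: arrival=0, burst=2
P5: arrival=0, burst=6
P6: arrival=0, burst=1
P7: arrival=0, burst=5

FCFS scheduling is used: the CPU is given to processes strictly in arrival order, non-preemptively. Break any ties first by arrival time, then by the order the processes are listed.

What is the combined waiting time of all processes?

Schedule: | P1 0-3 | P2 3-9 | P3 9-18 | P4 18-20 | P5 20-26 | P6 26-27 | P7 27-32 |
Completion: P1=3  P2=9  P3=18  P4=20  P5=26  P6=27  P7=32
Waiting = turnaround − burst: P1=0, P2=3, P3=9, P4=18, P5=20, P6=26, P7=27
Total waiting = 0 + 3 + 9 + 18 + 20 + 26 + 27 = 103

103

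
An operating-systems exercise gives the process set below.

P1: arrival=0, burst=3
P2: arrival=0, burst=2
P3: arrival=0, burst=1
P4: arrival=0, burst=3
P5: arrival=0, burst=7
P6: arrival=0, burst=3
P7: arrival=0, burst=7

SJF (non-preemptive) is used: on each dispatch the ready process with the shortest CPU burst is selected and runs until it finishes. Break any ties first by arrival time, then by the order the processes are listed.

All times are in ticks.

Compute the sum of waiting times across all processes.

Schedule: | P3 0-1 | P2 1-3 | P1 3-6 | P4 6-9 | P6 9-12 | P5 12-19 | P7 19-26 |
Completion: P1=6  P2=3  P3=1  P4=9  P5=19  P6=12  P7=26
Turnaround (C−A): P1=6  P2=3  P3=1  P4=9  P5=19  P6=12  P7=26
Waiting = turnaround − burst: P1=3, P2=1, P3=0, P4=6, P5=12, P6=9, P7=19
Total waiting = 3 + 1 + 0 + 6 + 12 + 9 + 19 = 50

50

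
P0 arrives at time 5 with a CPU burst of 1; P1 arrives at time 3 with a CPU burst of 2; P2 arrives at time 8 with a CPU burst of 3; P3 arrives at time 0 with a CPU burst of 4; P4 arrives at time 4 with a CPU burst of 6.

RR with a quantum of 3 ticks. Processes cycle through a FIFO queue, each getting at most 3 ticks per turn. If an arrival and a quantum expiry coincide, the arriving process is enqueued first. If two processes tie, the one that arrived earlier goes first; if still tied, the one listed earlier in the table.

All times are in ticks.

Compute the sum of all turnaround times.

30

Gantt: | P3 0-3 | P1 3-5 | P3 5-6 | P4 6-9 | P0 9-10 | P2 10-13 | P4 13-16 |
Completion: P0=10  P1=5  P2=13  P3=6  P4=16
Turnaround (C−A): P0=5  P1=2  P2=5  P3=6  P4=12
Turnaround = completion − arrival: P0=5, P1=2, P2=5, P3=6, P4=12
Total turnaround = 5 + 2 + 5 + 6 + 12 = 30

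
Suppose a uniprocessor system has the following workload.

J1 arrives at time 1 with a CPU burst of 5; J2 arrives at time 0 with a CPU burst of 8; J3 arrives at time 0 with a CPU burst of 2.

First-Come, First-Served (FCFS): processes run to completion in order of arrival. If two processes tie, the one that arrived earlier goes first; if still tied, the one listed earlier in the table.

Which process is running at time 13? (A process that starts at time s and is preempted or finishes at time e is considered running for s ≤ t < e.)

J1

Schedule: | J2 0-8 | J3 8-10 | J1 10-15 |
Completion: J1=15  J2=8  J3=10
Turnaround (C−A): J1=14  J2=8  J3=10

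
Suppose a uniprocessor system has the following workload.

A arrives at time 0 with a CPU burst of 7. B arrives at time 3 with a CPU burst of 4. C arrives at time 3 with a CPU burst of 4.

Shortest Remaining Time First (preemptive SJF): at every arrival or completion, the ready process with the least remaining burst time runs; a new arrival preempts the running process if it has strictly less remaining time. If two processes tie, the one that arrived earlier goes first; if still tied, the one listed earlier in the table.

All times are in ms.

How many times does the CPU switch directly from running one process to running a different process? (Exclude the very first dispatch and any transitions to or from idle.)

2

Schedule: | A 0-7 | B 7-11 | C 11-15 |
Completion: A=7  B=11  C=15
Turnaround (C−A): A=7  B=8  C=12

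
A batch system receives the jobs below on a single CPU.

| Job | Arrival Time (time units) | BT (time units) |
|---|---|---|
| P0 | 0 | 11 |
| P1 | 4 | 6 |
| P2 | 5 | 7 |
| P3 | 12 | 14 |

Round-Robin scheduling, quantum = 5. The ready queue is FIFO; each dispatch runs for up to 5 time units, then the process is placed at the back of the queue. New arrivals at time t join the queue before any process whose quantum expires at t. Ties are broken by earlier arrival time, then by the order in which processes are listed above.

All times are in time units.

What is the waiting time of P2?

Gantt: | P0 0-5 | P1 5-10 | P2 10-15 | P0 15-20 | P1 20-21 | P3 21-26 | P2 26-28 | P0 28-29 | P3 29-38 |
Completion: P0=29  P1=21  P2=28  P3=38
Turnaround (C−A): P0=29  P1=17  P2=23  P3=26
Waiting(P2) = turnaround − burst = 23 − 7 = 16

16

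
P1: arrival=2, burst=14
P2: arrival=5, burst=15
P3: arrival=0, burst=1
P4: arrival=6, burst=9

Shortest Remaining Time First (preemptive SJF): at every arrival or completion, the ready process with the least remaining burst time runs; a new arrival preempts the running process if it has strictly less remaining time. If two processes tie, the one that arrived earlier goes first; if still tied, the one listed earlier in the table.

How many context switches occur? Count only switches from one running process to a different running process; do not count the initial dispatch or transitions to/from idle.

3

Schedule: | P3 0-1 | idle 1-2 | P1 2-6 | P4 6-15 | P1 15-25 | P2 25-40 |
Completion: P1=25  P2=40  P3=1  P4=15
Turnaround (C−A): P1=23  P2=35  P3=1  P4=9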